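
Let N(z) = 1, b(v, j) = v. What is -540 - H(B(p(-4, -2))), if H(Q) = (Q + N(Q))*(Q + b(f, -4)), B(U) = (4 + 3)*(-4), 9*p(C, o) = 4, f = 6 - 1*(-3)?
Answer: -1053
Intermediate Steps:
f = 9 (f = 6 + 3 = 9)
p(C, o) = 4/9 (p(C, o) = (⅑)*4 = 4/9)
B(U) = -28 (B(U) = 7*(-4) = -28)
H(Q) = (1 + Q)*(9 + Q) (H(Q) = (Q + 1)*(Q + 9) = (1 + Q)*(9 + Q))
-540 - H(B(p(-4, -2))) = -540 - (9 + (-28)² + 10*(-28)) = -540 - (9 + 784 - 280) = -540 - 1*513 = -540 - 513 = -1053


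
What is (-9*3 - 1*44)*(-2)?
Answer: 142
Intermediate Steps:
(-9*3 - 1*44)*(-2) = (-27 - 44)*(-2) = -71*(-2) = 142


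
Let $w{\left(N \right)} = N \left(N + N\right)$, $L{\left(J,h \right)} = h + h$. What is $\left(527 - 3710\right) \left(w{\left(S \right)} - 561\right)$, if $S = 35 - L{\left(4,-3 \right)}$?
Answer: $-8915583$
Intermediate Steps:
$L{\left(J,h \right)} = 2 h$
$S = 41$ ($S = 35 - 2 \left(-3\right) = 35 - -6 = 35 + 6 = 41$)
$w{\left(N \right)} = 2 N^{2}$ ($w{\left(N \right)} = N 2 N = 2 N^{2}$)
$\left(527 - 3710\right) \left(w{\left(S \right)} - 561\right) = \left(527 - 3710\right) \left(2 \cdot 41^{2} - 561\right) = - 3183 \left(2 \cdot 1681 - 561\right) = - 3183 \left(3362 - 561\right) = \left(-3183\right) 2801 = -8915583$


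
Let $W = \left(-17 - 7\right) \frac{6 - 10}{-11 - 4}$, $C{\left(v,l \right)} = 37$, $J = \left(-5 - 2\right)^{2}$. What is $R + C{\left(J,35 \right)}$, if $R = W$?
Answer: $\frac{153}{5} \approx 30.6$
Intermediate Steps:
$J = 49$ ($J = \left(-7\right)^{2} = 49$)
$W = - \frac{32}{5}$ ($W = - 24 \left(- \frac{4}{-15}\right) = - 24 \left(\left(-4\right) \left(- \frac{1}{15}\right)\right) = \left(-24\right) \frac{4}{15} = - \frac{32}{5} \approx -6.4$)
$R = - \frac{32}{5} \approx -6.4$
$R + C{\left(J,35 \right)} = - \frac{32}{5} + 37 = \frac{153}{5}$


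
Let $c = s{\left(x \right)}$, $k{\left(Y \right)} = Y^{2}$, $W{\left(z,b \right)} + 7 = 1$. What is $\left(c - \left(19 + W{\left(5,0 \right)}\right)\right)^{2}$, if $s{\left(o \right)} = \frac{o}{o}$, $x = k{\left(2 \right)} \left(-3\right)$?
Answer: $144$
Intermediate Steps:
$W{\left(z,b \right)} = -6$ ($W{\left(z,b \right)} = -7 + 1 = -6$)
$x = -12$ ($x = 2^{2} \left(-3\right) = 4 \left(-3\right) = -12$)
$s{\left(o \right)} = 1$
$c = 1$
$\left(c - \left(19 + W{\left(5,0 \right)}\right)\right)^{2} = \left(1 - 13\right)^{2} = \left(-12\right)^{2} = 144$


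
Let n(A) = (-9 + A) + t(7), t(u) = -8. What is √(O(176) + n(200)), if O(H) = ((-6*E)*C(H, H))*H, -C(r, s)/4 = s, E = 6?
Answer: √4460727 ≈ 2112.0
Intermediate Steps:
C(r, s) = -4*s
n(A) = -17 + A (n(A) = (-9 + A) - 8 = -17 + A)
O(H) = 144*H² (O(H) = ((-6*6)*(-4*H))*H = (-(-144)*H)*H = (144*H)*H = 144*H²)
√(O(176) + n(200)) = √(144*176² + (-17 + 200)) = √(144*30976 + 183) = √(4460544 + 183) = √4460727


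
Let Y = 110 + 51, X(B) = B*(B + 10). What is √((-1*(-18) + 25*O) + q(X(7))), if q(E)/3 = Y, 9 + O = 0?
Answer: 2*√69 ≈ 16.613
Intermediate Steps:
X(B) = B*(10 + B)
Y = 161
O = -9 (O = -9 + 0 = -9)
q(E) = 483 (q(E) = 3*161 = 483)
√((-1*(-18) + 25*O) + q(X(7))) = √((-1*(-18) + 25*(-9)) + 483) = √((18 - 225) + 483) = √(-207 + 483) = √276 = 2*√69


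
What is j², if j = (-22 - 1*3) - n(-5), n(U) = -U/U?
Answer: 576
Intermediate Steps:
n(U) = -1 (n(U) = -1*1 = -1)
j = -24 (j = (-22 - 1*3) - 1*(-1) = (-22 - 3) + 1 = -25 + 1 = -24)
j² = (-24)² = 576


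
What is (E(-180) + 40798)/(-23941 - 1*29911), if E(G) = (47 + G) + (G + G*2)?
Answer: -40125/53852 ≈ -0.74510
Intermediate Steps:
E(G) = 47 + 4*G (E(G) = (47 + G) + (G + 2*G) = (47 + G) + 3*G = 47 + 4*G)
(E(-180) + 40798)/(-23941 - 1*29911) = ((47 + 4*(-180)) + 40798)/(-23941 - 1*29911) = ((47 - 720) + 40798)/(-23941 - 29911) = (-673 + 40798)/(-53852) = 40125*(-1/53852) = -40125/53852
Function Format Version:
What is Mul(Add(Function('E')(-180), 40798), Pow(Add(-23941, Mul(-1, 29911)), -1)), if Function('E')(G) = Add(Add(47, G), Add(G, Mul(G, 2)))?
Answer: Rational(-40125, 53852) ≈ -0.74510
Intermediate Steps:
Function('E')(G) = Add(47, Mul(4, G)) (Function('E')(G) = Add(Add(47, G), Add(G, Mul(2, G))) = Add(Add(47, G), Mul(3, G)) = Add(47, Mul(4, G)))
Mul(Add(Function('E')(-180), 40798), Pow(Add(-23941, Mul(-1, 29911)), -1)) = Mul(Add(Add(47, Mul(4, -180)), 40798), Pow(Add(-23941, Mul(-1, 29911)), -1)) = Mul(Add(Add(47, -720), 40798), Pow(Add(-23941, -29911), -1)) = Mul(Add(-673, 40798), Pow(-53852, -1)) = Mul(40125, Rational(-1, 53852)) = Rational(-40125, 53852)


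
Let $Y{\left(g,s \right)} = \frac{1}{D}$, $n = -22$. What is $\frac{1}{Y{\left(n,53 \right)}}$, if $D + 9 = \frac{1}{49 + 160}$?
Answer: $- \frac{1880}{209} \approx -8.9952$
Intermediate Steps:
$D = - \frac{1880}{209}$ ($D = -9 + \frac{1}{49 + 160} = -9 + \frac{1}{209} = - \frac{1880}{209} \approx -8.9952$)
$Y{\left(g,s \right)} = - \frac{209}{1880}$ ($Y{\left(g,s \right)} = \frac{1}{- \frac{1880}{209}} = - \frac{209}{1880}$)
$\frac{1}{Y{\left(n,53 \right)}} = \frac{1}{- \frac{209}{1880}} = - \frac{1880}{209}$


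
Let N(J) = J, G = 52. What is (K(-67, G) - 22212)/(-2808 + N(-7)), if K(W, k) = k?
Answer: 4432/563 ≈ 7.8721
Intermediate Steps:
(K(-67, G) - 22212)/(-2808 + N(-7)) = (52 - 22212)/(-2808 - 7) = -22160/(-2815) = -22160*(-1/2815) = 4432/563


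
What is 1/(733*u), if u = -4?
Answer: -1/2932 ≈ -0.00034106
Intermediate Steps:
1/(733*u) = 1/(733*(-4)) = 1/(-2932) = -1/2932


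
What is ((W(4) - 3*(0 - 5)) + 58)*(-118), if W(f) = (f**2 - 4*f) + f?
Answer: -9086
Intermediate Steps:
W(f) = f**2 - 3*f
((W(4) - 3*(0 - 5)) + 58)*(-118) = ((4*(-3 + 4) - 3*(0 - 5)) + 58)*(-118) = ((4*1 - 3*(-5)) + 58)*(-118) = ((4 + 15) + 58)*(-118) = (19 + 58)*(-118) = 77*(-118) = -9086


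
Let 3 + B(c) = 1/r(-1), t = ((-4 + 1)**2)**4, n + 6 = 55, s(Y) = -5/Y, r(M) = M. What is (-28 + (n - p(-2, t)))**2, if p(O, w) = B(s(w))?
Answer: 625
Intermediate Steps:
n = 49 (n = -6 + 55 = 49)
t = 6561 (t = ((-3)**2)**4 = 9**4 = 6561)
B(c) = -4 (B(c) = -3 + 1/(-1) = -3 - 1 = -4)
p(O, w) = -4
(-28 + (n - p(-2, t)))**2 = (-28 + (49 - 1*(-4)))**2 = (-28 + (49 + 4))**2 = (-28 + 53)**2 = 25**2 = 625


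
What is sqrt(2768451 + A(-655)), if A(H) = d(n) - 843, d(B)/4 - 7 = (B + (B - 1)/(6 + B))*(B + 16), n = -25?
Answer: 4*sqrt(62463982)/19 ≈ 1663.9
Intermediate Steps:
d(B) = 28 + 4*(16 + B)*(B + (-1 + B)/(6 + B)) (d(B) = 28 + 4*((B + (B - 1)/(6 + B))*(B + 16)) = 28 + 4*((B + (-1 + B)/(6 + B))*(16 + B)) = 28 + 4*((16 + B)*(B + (-1 + B)/(6 + B))) = 28 + 4*(16 + B)*(B + (-1 + B)/(6 + B)))
A(H) = 679/19 (A(H) = 4*(26 + (-25)**3 + 23*(-25)**2 + 118*(-25))/(6 - 25) - 843 = 4*(26 - 15625 + 23*625 - 2950)/(-19) - 843 = 4*(-1/19)*(26 - 15625 + 14375 - 2950) - 843 = 4*(-1/19)*(-4174) - 843 = 16696/19 - 843 = 679/19)
sqrt(2768451 + A(-655)) = sqrt(2768451 + 679/19) = sqrt(52601248/19) = 4*sqrt(62463982)/19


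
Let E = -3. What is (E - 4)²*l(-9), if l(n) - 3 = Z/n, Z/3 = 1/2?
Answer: 833/6 ≈ 138.83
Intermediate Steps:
Z = 3/2 ≈ 1.5000
l(n) = 3 + 3/(2*n)
(E - 4)²*l(-9) = (-3 - 4)²*(3 + (3/2)/(-9)) = (-7)²*(3 + (3/2)*(-⅑)) = 49*(3 - ⅙) = 49*(17/6) = 833/6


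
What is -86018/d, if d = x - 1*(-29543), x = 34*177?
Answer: -86018/35561 ≈ -2.4189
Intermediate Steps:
x = 6018
d = 35561 (d = 6018 - 1*(-29543) = 6018 + 29543 = 35561)
-86018/d = -86018/35561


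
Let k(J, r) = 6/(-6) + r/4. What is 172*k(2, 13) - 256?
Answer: 131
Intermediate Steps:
k(J, r) = -1 + r/4 (k(J, r) = 6*(-1/6) + r*(1/4) = -1 + r/4)
172*k(2, 13) - 256 = 172*(-1 + (1/4)*13) - 256 = 172*(-1 + 13/4) - 256 = 172*(9/4) - 256 = 387 - 256 = 131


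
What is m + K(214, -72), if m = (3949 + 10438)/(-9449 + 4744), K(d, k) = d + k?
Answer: 653723/4705 ≈ 138.94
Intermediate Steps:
m = -14387/4705 (m = 14387/(-4705) = 14387*(-1/4705) = -14387/4705 ≈ -3.0578)
m + K(214, -72) = -14387/4705 + (214 - 72) = -14387/4705 + 142 = 653723/4705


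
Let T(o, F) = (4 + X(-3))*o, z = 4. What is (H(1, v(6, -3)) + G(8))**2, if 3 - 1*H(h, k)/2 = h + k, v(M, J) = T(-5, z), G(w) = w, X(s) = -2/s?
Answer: 30976/9 ≈ 3441.8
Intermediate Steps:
T(o, F) = 14*o/3 (T(o, F) = (4 - 2/(-3))*o = (4 - 2*(-1/3))*o = (4 + 2/3)*o = 14*o/3)
v(M, J) = -70/3 (v(M, J) = (14/3)*(-5) = -70/3)
H(h, k) = 6 - 2*h - 2*k (H(h, k) = 6 - 2*(h + k) = 6 + (-2*h - 2*k) = 6 - 2*h - 2*k)
(H(1, v(6, -3)) + G(8))**2 = ((6 - 2*1 - 2*(-70/3)) + 8)**2 = ((6 - 2 + 140/3) + 8)**2 = (152/3 + 8)**2 = (176/3)**2 = 30976/9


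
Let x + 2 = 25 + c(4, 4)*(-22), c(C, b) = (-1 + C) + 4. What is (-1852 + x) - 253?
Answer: -2236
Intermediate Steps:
c(C, b) = 3 + C
x = -131 (x = -2 + (25 + (3 + 4)*(-22)) = -2 + (25 + 7*(-22)) = -2 + (25 - 154) = -2 - 129 = -131)
(-1852 + x) - 253 = (-1852 - 131) - 253 = -1983 - 253 = -2236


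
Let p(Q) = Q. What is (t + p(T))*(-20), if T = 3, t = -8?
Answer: 100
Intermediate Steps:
(t + p(T))*(-20) = (-8 + 3)*(-20) = -5*(-20) = 100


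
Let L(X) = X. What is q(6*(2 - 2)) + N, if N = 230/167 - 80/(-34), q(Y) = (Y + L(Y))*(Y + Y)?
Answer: 10590/2839 ≈ 3.7302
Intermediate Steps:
q(Y) = 4*Y**2 (q(Y) = (Y + Y)*(Y + Y) = (2*Y)*(2*Y) = 4*Y**2)
N = 10590/2839 (N = 230*(1/167) - 80*(-1/34) = 230/167 + 40/17 = 10590/2839 ≈ 3.7302)
q(6*(2 - 2)) + N = 4*(6*(2 - 2))**2 + 10590/2839 = 4*(6*0)**2 + 10590/2839 = 4*0**2 + 10590/2839 = 4*0 + 10590/2839 = 0 + 10590/2839 = 10590/2839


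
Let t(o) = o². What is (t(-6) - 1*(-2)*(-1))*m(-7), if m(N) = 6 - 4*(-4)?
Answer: 748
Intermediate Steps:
m(N) = 22 (m(N) = 6 + 16 = 22)
(t(-6) - 1*(-2)*(-1))*m(-7) = ((-6)² - 1*(-2)*(-1))*22 = (36 + 2*(-1))*22 = (36 - 2)*22 = 34*22 = 748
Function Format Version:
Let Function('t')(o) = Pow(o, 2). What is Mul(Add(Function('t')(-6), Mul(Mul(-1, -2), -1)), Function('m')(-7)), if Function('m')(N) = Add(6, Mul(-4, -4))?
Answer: 748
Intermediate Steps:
Function('m')(N) = 22 (Function('m')(N) = Add(6, 16) = 22)
Mul(Add(Function('t')(-6), Mul(Mul(-1, -2), -1)), Function('m')(-7)) = Mul(Add(Pow(-6, 2), Mul(Mul(-1, -2), -1)), 22) = Mul(Add(36, Mul(2, -1)), 22) = Mul(Add(36, -2), 22) = Mul(34, 22) = 748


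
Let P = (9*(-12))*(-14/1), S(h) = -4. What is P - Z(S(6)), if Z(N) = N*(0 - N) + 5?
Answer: 1523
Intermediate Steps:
Z(N) = 5 - N² (Z(N) = N*(-N) + 5 = -N² + 5 = 5 - N²)
P = 1512 (P = -(-1512) = -108*(-14) = 1512)
P - Z(S(6)) = 1512 - (5 - 1*(-4)²) = 1512 - (5 - 1*16) = 1512 - (5 - 16) = 1512 - 1*(-11) = 1512 + 11 = 1523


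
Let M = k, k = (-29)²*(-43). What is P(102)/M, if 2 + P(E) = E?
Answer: -100/36163 ≈ -0.0027653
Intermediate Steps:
k = -36163 (k = 841*(-43) = -36163)
P(E) = -2 + E
M = -36163
P(102)/M = (-2 + 102)/(-36163) = 100*(-1/36163) = -100/36163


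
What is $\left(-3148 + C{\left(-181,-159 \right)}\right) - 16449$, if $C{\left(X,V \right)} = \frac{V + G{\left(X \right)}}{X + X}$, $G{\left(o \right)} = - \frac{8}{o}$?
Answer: $- \frac{1284005863}{65522} \approx -19597.0$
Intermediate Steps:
$C{\left(X,V \right)} = \frac{V - \frac{8}{X}}{2 X}$ ($C{\left(X,V \right)} = \frac{V - \frac{8}{X}}{X + X} = \frac{V - \frac{8}{X}}{2 X}$)
$\left(-3148 + C{\left(-181,-159 \right)}\right) - 16449 = \left(-3148 + \frac{-8 - -28779}{2 \cdot 32761}\right) - 16449 = \left(-3148 + \frac{1}{2} \cdot \frac{1}{32761} \left(-8 + 28779\right)\right) - 16449 = \left(-3148 + \frac{1}{2} \cdot \frac{1}{32761} \cdot 28771\right) - 16449 = \left(-3148 + \frac{28771}{65522}\right) - 16449 = - \frac{206234485}{65522} - 16449 = - \frac{1284005863}{65522}$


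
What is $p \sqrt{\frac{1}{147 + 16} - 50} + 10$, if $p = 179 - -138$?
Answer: $10 + \frac{317 i \sqrt{1328287}}{163} \approx 10.0 + 2241.4 i$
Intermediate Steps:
$p = 317$ ($p = 179 + 138 = 317$)
$p \sqrt{\frac{1}{147 + 16} - 50} + 10 = 317 \sqrt{\frac{1}{147 + 16} - 50} + 10 = 317 \sqrt{\frac{1}{163} - 50} + 10 = 317 \sqrt{- \frac{8149}{163}} + 10 = 317 \frac{i \sqrt{1328287}}{163} + 10 = \frac{317 i \sqrt{1328287}}{163} + 10 = 10 + \frac{317 i \sqrt{1328287}}{163}$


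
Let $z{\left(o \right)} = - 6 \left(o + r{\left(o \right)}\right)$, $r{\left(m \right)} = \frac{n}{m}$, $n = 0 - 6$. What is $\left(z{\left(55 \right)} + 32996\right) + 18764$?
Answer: $\frac{2828686}{55} \approx 51431.0$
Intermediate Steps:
$n = -6$ ($n = 0 - 6 = -6$)
$r{\left(m \right)} = - \frac{6}{m}$
$z{\left(o \right)} = - 6 o + \frac{36}{o}$ ($z{\left(o \right)} = - 6 \left(o - \frac{6}{o}\right) = - 6 o + \frac{36}{o}$)
$\left(z{\left(55 \right)} + 32996\right) + 18764 = \left(\left(\left(-6\right) 55 + \frac{36}{55}\right) + 32996\right) + 18764 = \left(\left(-330 + 36 \cdot \frac{1}{55}\right) + 32996\right) + 18764 = \left(\left(-330 + \frac{36}{55}\right) + 32996\right) + 18764 = \left(- \frac{18114}{55} + 32996\right) + 18764 = \frac{1796666}{55} + 18764 = \frac{2828686}{55}$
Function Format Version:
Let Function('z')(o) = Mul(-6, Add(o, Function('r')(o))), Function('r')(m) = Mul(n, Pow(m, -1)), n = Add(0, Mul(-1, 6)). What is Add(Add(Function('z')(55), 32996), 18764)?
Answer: Rational(2828686, 55) ≈ 51431.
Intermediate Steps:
n = -6 (n = Add(0, -6) = -6)
Function('r')(m) = Mul(-6, Pow(m, -1))
Function('z')(o) = Add(Mul(-6, o), Mul(36, Pow(o, -1))) (Function('z')(o) = Mul(-6, Add(o, Mul(-6, Pow(o, -1)))) = Add(Mul(-6, o), Mul(36, Pow(o, -1))))
Add(Add(Function('z')(55), 32996), 18764) = Add(Add(Add(Mul(-6, 55), Mul(36, Pow(55, -1))), 32996), 18764) = Add(Add(Add(-330, Mul(36, Rational(1, 55))), 32996), 18764) = Add(Add(Add(-330, Rational(36, 55)), 32996), 18764) = Add(Add(Rational(-18114, 55), 32996), 18764) = Add(Rational(1796666, 55), 18764) = Rational(2828686, 55)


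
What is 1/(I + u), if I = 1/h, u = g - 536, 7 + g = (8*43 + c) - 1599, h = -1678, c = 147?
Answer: -1678/2770379 ≈ -0.00060569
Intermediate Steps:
g = -1115 (g = -7 + ((8*43 + 147) - 1599) = -7 + ((344 + 147) - 1599) = -7 + (491 - 1599) = -7 - 1108 = -1115)
u = -1651 (u = -1115 - 536 = -1651)
I = -1/1678 (I = 1/(-1678) = -1/1678 ≈ -0.00059595)
1/(I + u) = 1/(-1/1678 - 1651) = 1/(-2770379/1678) = -1678/2770379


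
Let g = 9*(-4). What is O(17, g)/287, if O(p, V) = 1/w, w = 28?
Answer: 1/8036 ≈ 0.00012444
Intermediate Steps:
g = -36
O(p, V) = 1/28
O(17, g)/287 = (1/28)/287 = (1/28)*(1/287) = 1/8036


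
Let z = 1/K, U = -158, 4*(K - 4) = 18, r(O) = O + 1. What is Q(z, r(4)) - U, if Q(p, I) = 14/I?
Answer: 804/5 ≈ 160.80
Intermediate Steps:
r(O) = 1 + O
K = 17/2 (K = 4 + (1/4)*18 = 4 + 9/2 = 17/2 ≈ 8.5000)
z = 2/17 (z = 1/(17/2) = 2/17 ≈ 0.11765)
Q(z, r(4)) - U = 14/(1 + 4) - 1*(-158) = 14/5 + 158 = 804/5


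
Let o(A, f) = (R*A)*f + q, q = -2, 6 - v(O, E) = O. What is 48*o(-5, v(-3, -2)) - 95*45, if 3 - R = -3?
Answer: -17331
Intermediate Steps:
R = 6 (R = 3 - 1*(-3) = 3 + 3 = 6)
v(O, E) = 6 - O
o(A, f) = -2 + 6*A*f (o(A, f) = (6*A)*f - 2 = 6*A*f - 2 = -2 + 6*A*f)
48*o(-5, v(-3, -2)) - 95*45 = 48*(-2 + 6*(-5)*(6 - 1*(-3))) - 95*45 = 48*(-2 + 6*(-5)*(6 + 3)) - 4275 = 48*(-2 + 6*(-5)*9) - 4275 = 48*(-2 - 270) - 4275 = 48*(-272) - 4275 = -13056 - 4275 = -17331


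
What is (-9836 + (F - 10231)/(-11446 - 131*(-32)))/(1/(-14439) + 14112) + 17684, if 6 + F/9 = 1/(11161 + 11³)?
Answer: 12093021801319578943/683866680874728 ≈ 17683.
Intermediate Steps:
F = -74951/1388 (F = -54 + 9/(11161 + 11³) = -54 + 9/(11161 + 1331) = -54 + 9/12492 = -54 + 9*(1/12492) = -54 + 1/1388 = -74951/1388 ≈ -53.999)
(-9836 + (F - 10231)/(-11446 - 131*(-32)))/(1/(-14439) + 14112) + 17684 = (-9836 + (-74951/1388 - 10231)/(-11446 - 131*(-32)))/(1/(-14439) + 14112) + 17684 = (-9836 - 14275579/(1388*(-11446 + 4192)))/(-1/14439 + 14112) + 17684 = (-9836 - 14275579/1388/(-7254))/(203763167/14439) + 17684 = (-9836 - 14275579/1388*(-1/7254))*(14439/203763167) + 17684 = (-9836 + 14275579/10068552)*(14439/203763167) + 17684 = -99020001893/10068552*14439/203763167 + 17684 = -476583269111009/683866680874728 + 17684 = 12093021801319578943/683866680874728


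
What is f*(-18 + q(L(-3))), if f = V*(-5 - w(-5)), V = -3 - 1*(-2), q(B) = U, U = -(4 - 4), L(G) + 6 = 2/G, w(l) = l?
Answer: 0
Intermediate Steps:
L(G) = -6 + 2/G
U = 0 (U = -1*0 = 0)
q(B) = 0
V = -1 (V = -3 + 2 = -1)
f = 0 (f = -(-5 - 1*(-5)) = -(-5 + 5) = -1*0 = 0)
f*(-18 + q(L(-3))) = 0*(-18 + 0) = 0*(-18) = 0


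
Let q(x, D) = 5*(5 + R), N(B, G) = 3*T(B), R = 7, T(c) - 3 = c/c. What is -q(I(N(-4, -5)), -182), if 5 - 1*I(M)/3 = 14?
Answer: -60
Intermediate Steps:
T(c) = 4 (T(c) = 3 + c/c = 3 + 1 = 4)
N(B, G) = 12 (N(B, G) = 3*4 = 12)
I(M) = -27 (I(M) = 15 - 3*14 = 15 - 42 = -27)
q(x, D) = 60 (q(x, D) = 5*(5 + 7) = 5*12 = 60)
-q(I(N(-4, -5)), -182) = -1*60 = -60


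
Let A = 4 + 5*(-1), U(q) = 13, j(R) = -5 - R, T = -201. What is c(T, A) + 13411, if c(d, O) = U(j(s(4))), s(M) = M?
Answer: 13424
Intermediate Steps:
A = -1 (A = 4 - 5 = -1)
c(d, O) = 13
c(T, A) + 13411 = 13 + 13411 = 13424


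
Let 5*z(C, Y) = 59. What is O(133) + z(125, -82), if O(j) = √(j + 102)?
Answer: 59/5 + √235 ≈ 27.130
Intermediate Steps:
O(j) = √(102 + j)
z(C, Y) = 59/5 (z(C, Y) = (⅕)*59 = 59/5)
O(133) + z(125, -82) = √(102 + 133) + 59/5 = √235 + 59/5 = 59/5 + √235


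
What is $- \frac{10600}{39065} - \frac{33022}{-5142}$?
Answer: $\frac{123549923}{20087223} \approx 6.1507$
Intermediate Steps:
$- \frac{10600}{39065} - \frac{33022}{-5142} = \left(-10600\right) \frac{1}{39065} - - \frac{16511}{2571} = - \frac{2120}{7813} + \frac{16511}{2571} = \frac{123549923}{20087223}$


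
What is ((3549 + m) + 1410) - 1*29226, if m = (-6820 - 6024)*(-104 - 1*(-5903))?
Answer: -74506623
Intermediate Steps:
m = -74482356 (m = -12844*(-104 + 5903) = -12844*5799 = -74482356)
((3549 + m) + 1410) - 1*29226 = ((3549 - 74482356) + 1410) - 1*29226 = (-74478807 + 1410) - 29226 = -74477397 - 29226 = -74506623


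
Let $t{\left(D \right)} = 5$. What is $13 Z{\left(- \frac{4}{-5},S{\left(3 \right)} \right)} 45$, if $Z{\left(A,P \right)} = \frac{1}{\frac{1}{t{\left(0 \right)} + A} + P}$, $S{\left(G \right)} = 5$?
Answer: $\frac{1131}{10} \approx 113.1$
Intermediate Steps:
$Z{\left(A,P \right)} = \frac{1}{P + \frac{1}{5 + A}}$ ($Z{\left(A,P \right)} = \frac{1}{\frac{1}{5 + A} + P} = \frac{1}{P + \frac{1}{5 + A}}$)
$13 Z{\left(- \frac{4}{-5},S{\left(3 \right)} \right)} 45 = 13 \frac{5 - \frac{4}{-5}}{1 + 5 \cdot 5 + - \frac{4}{-5} \cdot 5} \cdot 45 = 13 \frac{5 - - \frac{4}{5}}{1 + 25 + \left(-4\right) \left(- \frac{1}{5}\right) 5} \cdot 45 = 13 \frac{5 + \frac{4}{5}}{1 + 25 + \frac{4}{5} \cdot 5} \cdot 45 = 13 \frac{1}{1 + 25 + 4} \cdot \frac{29}{5} \cdot 45 = 13 \cdot \frac{1}{30} \cdot \frac{29}{5} \cdot 45 = 13 \cdot \frac{29}{150} \cdot 45 = \frac{377}{150} \cdot 45 = \frac{1131}{10}$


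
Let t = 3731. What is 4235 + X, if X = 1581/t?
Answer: 15802366/3731 ≈ 4235.4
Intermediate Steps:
X = 1581/3731 ≈ 0.42375
4235 + X = 4235 + 1581/3731 = 15802366/3731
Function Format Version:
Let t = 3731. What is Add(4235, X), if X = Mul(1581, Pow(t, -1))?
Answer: Rational(15802366, 3731) ≈ 4235.4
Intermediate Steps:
X = Rational(1581, 3731) (X = Mul(1581, Pow(3731, -1)) = Mul(1581, Rational(1, 3731)) = Rational(1581, 3731) ≈ 0.42375)
Add(4235, X) = Add(4235, Rational(1581, 3731)) = Rational(15802366, 3731)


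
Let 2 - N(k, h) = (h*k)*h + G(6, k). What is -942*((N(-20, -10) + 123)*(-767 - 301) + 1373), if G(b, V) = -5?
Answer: 2141605914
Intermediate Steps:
N(k, h) = 7 - k*h² (N(k, h) = 2 - ((h*k)*h - 5) = 2 - (k*h² - 5) = 2 - (-5 + k*h²) = 2 + (5 - k*h²) = 7 - k*h²)
-942*((N(-20, -10) + 123)*(-767 - 301) + 1373) = -942*(((7 - 1*(-20)*(-10)²) + 123)*(-767 - 301) + 1373) = -942*(((7 - 1*(-20)*100) + 123)*(-1068) + 1373) = -942*(((7 + 2000) + 123)*(-1068) + 1373) = -942*((2007 + 123)*(-1068) + 1373) = -942*(2130*(-1068) + 1373) = -942*(-2274840 + 1373) = -942*(-2273467) = 2141605914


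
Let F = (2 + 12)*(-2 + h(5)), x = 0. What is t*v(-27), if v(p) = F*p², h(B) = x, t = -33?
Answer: 673596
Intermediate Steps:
h(B) = 0
F = -28 (F = (2 + 12)*(-2 + 0) = 14*(-2) = -28)
v(p) = -28*p²
t*v(-27) = -(-924)*(-27)² = -(-924)*729 = -33*(-20412) = 673596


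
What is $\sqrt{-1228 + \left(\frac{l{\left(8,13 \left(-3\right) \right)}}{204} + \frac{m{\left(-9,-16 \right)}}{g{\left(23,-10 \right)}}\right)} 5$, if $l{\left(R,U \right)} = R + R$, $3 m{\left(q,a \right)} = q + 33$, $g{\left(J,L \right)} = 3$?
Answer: $\frac{10 i \sqrt{796722}}{51} \approx 175.02 i$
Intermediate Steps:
$m{\left(q,a \right)} = 11 + \frac{q}{3}$ ($m{\left(q,a \right)} = \frac{q + 33}{3} = \frac{33 + q}{3} = 11 + \frac{q}{3}$)
$l{\left(R,U \right)} = 2 R$
$\sqrt{-1228 + \left(\frac{l{\left(8,13 \left(-3\right) \right)}}{204} + \frac{m{\left(-9,-16 \right)}}{g{\left(23,-10 \right)}}\right)} 5 = \sqrt{-1228 + \left(\frac{2 \cdot 8}{204} + \frac{11 + \frac{1}{3} \left(-9\right)}{3}\right)} 5 = \sqrt{-1228 + \left(16 \cdot \frac{1}{204} + \left(11 - 3\right) \frac{1}{3}\right)} 5 = \sqrt{-1228 + \left(\frac{4}{51} + 8 \cdot \frac{1}{3}\right)} 5 = \sqrt{-1228 + \left(\frac{4}{51} + \frac{8}{3}\right)} 5 = \sqrt{-1228 + \frac{140}{51}} \cdot 5 = \sqrt{- \frac{62488}{51}} \cdot 5 = \frac{2 i \sqrt{796722}}{51} \cdot 5 = \frac{10 i \sqrt{796722}}{51}$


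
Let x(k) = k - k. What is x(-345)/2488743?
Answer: 0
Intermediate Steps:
x(k) = 0
x(-345)/2488743 = 0/2488743 = 0*(1/2488743) = 0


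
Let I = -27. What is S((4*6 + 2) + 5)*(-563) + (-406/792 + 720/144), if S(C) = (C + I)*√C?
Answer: 1777/396 - 2252*√31 ≈ -12534.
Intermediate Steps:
S(C) = √C*(-27 + C) (S(C) = (C - 27)*√C = (-27 + C)*√C = √C*(-27 + C))
S((4*6 + 2) + 5)*(-563) + (-406/792 + 720/144) = (√((4*6 + 2) + 5)*(-27 + ((4*6 + 2) + 5)))*(-563) + (-406/792 + 720/144) = (√((24 + 2) + 5)*(-27 + ((24 + 2) + 5)))*(-563) + (-406*1/792 + 720*(1/144)) = (√(26 + 5)*(-27 + (26 + 5)))*(-563) + (-203/396 + 5) = (√31*(-27 + 31))*(-563) + 1777/396 = (√31*4)*(-563) + 1777/396 = (4*√31)*(-563) + 1777/396 = -2252*√31 + 1777/396 = 1777/396 - 2252*√31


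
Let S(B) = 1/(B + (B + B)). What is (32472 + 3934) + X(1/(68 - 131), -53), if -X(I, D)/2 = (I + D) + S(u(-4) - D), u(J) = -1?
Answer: 59806687/1638 ≈ 36512.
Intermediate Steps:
S(B) = 1/(3*B) (S(B) = 1/(B + 2*B) = 1/(3*B))
X(I, D) = -2*D - 2*I - 2/(3*(-1 - D)) (X(I, D) = -2*((I + D) + 1/(3*(-1 - D))) = -2*((D + I) + 1/(3*(-1 - D))) = -2*(D + I + 1/(3*(-1 - D))) = -2*D - 2*I - 2/(3*(-1 - D)))
(32472 + 3934) + X(1/(68 - 131), -53) = (32472 + 3934) + 2*(1 - 3*(1 - 53)*(-53 + 1/(68 - 131)))/(3*(1 - 53)) = 36406 + (2/3)*(1 - 3*(-52)*(-53 + 1/(-63)))/(-52) = 36406 + (2/3)*(-1/52)*(1 - 3*(-52)*(-53 - 1/63)) = 36406 + (2/3)*(-1/52)*(1 - 3*(-52)*(-3340/63)) = 36406 + (2/3)*(-1/52)*(1 - 173680/21) = 36406 + (2/3)*(-1/52)*(-173659/21) = 36406 + 173659/1638 = 59806687/1638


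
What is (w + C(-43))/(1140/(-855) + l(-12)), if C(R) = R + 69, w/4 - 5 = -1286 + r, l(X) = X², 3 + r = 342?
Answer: -5613/214 ≈ -26.229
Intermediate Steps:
r = 339 (r = -3 + 342 = 339)
w = -3768 (w = 20 + 4*(-1286 + 339) = 20 + 4*(-947) = 20 - 3788 = -3768)
C(R) = 69 + R
(w + C(-43))/(1140/(-855) + l(-12)) = (-3768 + (69 - 43))/(1140/(-855) + (-12)²) = (-3768 + 26)/(1140*(-1/855) + 144) = -3742/(-4/3 + 144) = -3742/428/3 = -3742*3/428 = -5613/214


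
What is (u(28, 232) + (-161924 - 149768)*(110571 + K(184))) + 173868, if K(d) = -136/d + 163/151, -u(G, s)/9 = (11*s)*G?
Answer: -119695803943008/3473 ≈ -3.4465e+10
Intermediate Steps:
u(G, s) = -99*G*s (u(G, s) = -9*11*s*G = -99*G*s)
K(d) = 163/151 - 136/d (K(d) = -136/d + 163*(1/151) = -136/d + 163/151 = 163/151 - 136/d)
(u(28, 232) + (-161924 - 149768)*(110571 + K(184))) + 173868 = (-99*28*232 + (-161924 - 149768)*(110571 + (163/151 - 136/184))) + 173868 = (-643104 - 311692*(110571 + (163/151 - 136*1/184))) + 173868 = (-643104 - 311692*(110571 + (163/151 - 17/23))) + 173868 = (-643104 - 311692*(110571 + 1182/3473)) + 173868 = (-643104 - 311692*384014265/3473) + 173868 = (-643104 - 119694174286380/3473) + 173868 = -119696407786572/3473 + 173868 = -119695803943008/3473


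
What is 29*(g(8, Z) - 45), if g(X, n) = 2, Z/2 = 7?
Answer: -1247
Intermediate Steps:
Z = 14 (Z = 2*7 = 14)
29*(g(8, Z) - 45) = 29*(2 - 45) = 29*(-43) = -1247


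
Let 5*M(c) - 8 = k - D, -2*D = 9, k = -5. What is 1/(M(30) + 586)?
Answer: 2/1175 ≈ 0.0017021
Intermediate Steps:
D = -9/2 (D = -½*9 = -9/2 ≈ -4.5000)
M(c) = 3/2 (M(c) = 8/5 + (-5 - 1*(-9/2))/5 = 8/5 + (-5 + 9/2)/5 = 8/5 + (⅕)*(-½) = 8/5 - ⅒ = 3/2)
1/(M(30) + 586) = 1/(3/2 + 586) = 1/(1175/2) = 2/1175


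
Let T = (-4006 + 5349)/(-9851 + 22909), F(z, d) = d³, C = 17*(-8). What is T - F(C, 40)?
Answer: -835710657/13058 ≈ -64000.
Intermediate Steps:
C = -136
T = 1343/13058 ≈ 0.10285
T - F(C, 40) = 1343/13058 - 1*40³ = 1343/13058 - 1*64000 = 1343/13058 - 64000 = -835710657/13058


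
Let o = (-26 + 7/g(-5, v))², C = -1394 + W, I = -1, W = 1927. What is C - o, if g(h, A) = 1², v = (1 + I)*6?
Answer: 172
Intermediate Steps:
C = 533 (C = -1394 + 1927 = 533)
v = 0 (v = (1 - 1)*6 = 0*6 = 0)
g(h, A) = 1
o = 361 (o = (-26 + 7/1)² = (-26 + 7*1)² = (-26 + 7)² = (-19)² = 361)
C - o = 533 - 1*361 = 533 - 361 = 172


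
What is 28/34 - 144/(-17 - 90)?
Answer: 3946/1819 ≈ 2.1693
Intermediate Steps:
28/34 - 144/(-17 - 90) = 28*(1/34) - 144/(-107) = 14/17 - 144*(-1/107) = 14/17 + 144/107 = 3946/1819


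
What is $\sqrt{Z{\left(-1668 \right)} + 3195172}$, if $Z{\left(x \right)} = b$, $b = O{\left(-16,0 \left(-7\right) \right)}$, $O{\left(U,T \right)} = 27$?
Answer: $\sqrt{3195199} \approx 1787.5$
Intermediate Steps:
$b = 27$
$Z{\left(x \right)} = 27$
$\sqrt{Z{\left(-1668 \right)} + 3195172} = \sqrt{27 + 3195172} = \sqrt{3195199}$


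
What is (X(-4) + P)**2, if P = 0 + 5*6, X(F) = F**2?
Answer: 2116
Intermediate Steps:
P = 30 (P = 0 + 30 = 30)
(X(-4) + P)**2 = ((-4)**2 + 30)**2 = (16 + 30)**2 = 46**2 = 2116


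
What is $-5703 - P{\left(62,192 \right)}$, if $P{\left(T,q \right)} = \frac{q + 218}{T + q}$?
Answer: $- \frac{724486}{127} \approx -5704.6$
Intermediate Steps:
$P{\left(T,q \right)} = \frac{218 + q}{T + q}$
$-5703 - P{\left(62,192 \right)} = -5703 - \frac{218 + 192}{62 + 192} = -5703 - \frac{1}{254} \cdot 410 = -5703 - \frac{205}{127} = - \frac{724486}{127}$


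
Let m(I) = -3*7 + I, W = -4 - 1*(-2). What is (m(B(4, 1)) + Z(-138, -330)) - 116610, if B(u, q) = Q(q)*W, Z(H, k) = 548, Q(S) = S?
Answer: -116085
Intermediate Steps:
W = -2 (W = -4 + 2 = -2)
B(u, q) = -2*q (B(u, q) = q*(-2) = -2*q)
m(I) = -21 + I
(m(B(4, 1)) + Z(-138, -330)) - 116610 = ((-21 - 2*1) + 548) - 116610 = ((-21 - 2) + 548) - 116610 = (-23 + 548) - 116610 = 525 - 116610 = -116085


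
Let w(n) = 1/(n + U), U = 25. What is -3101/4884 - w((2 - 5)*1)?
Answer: -3323/4884 ≈ -0.68038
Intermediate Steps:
w(n) = 1/(25 + n) (w(n) = 1/(n + 25) = 1/(25 + n))
-3101/4884 - w((2 - 5)*1) = -3101/4884 - 1/(25 + (2 - 5)*1) = -3101*1/4884 - 1/(25 - 3*1) = -3101/4884 - 1/(25 - 3) = -3101/4884 - 1/22 = -3323/4884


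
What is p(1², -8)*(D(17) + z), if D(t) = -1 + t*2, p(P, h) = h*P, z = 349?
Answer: -3056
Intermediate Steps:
p(P, h) = P*h
D(t) = -1 + 2*t
p(1², -8)*(D(17) + z) = (1²*(-8))*((-1 + 2*17) + 349) = (1*(-8))*((-1 + 34) + 349) = -8*(33 + 349) = -8*382 = -3056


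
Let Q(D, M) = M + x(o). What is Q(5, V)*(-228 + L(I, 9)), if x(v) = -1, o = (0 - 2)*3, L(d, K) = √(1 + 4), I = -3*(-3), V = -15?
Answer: 3648 - 16*√5 ≈ 3612.2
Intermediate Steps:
I = 9
L(d, K) = √5
o = -6 (o = -2*3 = -6)
Q(D, M) = -1 + M (Q(D, M) = M - 1 = -1 + M)
Q(5, V)*(-228 + L(I, 9)) = (-1 - 15)*(-228 + √5) = -16*(-228 + √5) = 3648 - 16*√5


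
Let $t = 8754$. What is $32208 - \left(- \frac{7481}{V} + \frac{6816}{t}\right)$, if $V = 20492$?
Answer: $\frac{962936880091}{29897828} \approx 32208.0$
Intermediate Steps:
$32208 - \left(- \frac{7481}{V} + \frac{6816}{t}\right) = 32208 + \left(\frac{7481}{20492} - \frac{6816}{8754}\right) = 32208 + \left(7481 \cdot \frac{1}{20492} - \frac{1136}{1459}\right) = 32208 + \left(\frac{7481}{20492} - \frac{1136}{1459}\right) = 32208 - \frac{12364133}{29897828} = \frac{962936880091}{29897828}$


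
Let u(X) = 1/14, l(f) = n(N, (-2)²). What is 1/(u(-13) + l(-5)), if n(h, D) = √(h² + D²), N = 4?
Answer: -14/6271 + 784*√2/6271 ≈ 0.17457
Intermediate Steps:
n(h, D) = √(D² + h²)
l(f) = 4*√2 (l(f) = √(((-2)²)² + 4²) = √(4² + 16) = √(16 + 16) = √32 = 4*√2)
u(X) = 1/14
1/(u(-13) + l(-5)) = 1/(1/14 + 4*√2)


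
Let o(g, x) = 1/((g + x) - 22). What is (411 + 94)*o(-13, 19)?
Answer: -505/16 ≈ -31.563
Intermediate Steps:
o(g, x) = 1/(-22 + g + x)
(411 + 94)*o(-13, 19) = (411 + 94)/(-22 - 13 + 19) = 505/(-16) = 505*(-1/16) = -505/16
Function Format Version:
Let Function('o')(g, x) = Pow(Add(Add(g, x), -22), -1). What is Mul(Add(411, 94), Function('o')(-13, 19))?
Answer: Rational(-505, 16) ≈ -31.563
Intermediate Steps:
Function('o')(g, x) = Pow(Add(-22, g, x), -1)
Mul(Add(411, 94), Function('o')(-13, 19)) = Mul(Add(411, 94), Pow(Add(-22, -13, 19), -1)) = Mul(505, Pow(-16, -1)) = Mul(505, Rational(-1, 16)) = Rational(-505, 16)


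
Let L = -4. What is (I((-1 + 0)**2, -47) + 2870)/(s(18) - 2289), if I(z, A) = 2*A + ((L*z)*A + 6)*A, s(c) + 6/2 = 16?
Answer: 3171/1138 ≈ 2.7865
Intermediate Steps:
s(c) = 13 (s(c) = -3 + 16 = 13)
I(z, A) = 2*A + A*(6 - 4*A*z) (I(z, A) = 2*A + ((-4*z)*A + 6)*A = 2*A + (-4*A*z + 6)*A = 2*A + (6 - 4*A*z)*A = 2*A + A*(6 - 4*A*z))
(I((-1 + 0)**2, -47) + 2870)/(s(18) - 2289) = (4*(-47)*(2 - 1*(-47)*(-1 + 0)**2) + 2870)/(13 - 2289) = (4*(-47)*(2 - 1*(-47)*(-1)**2) + 2870)/(-2276) = (4*(-47)*(2 - 1*(-47)*1) + 2870)*(-1/2276) = (4*(-47)*(2 + 47) + 2870)*(-1/2276) = (4*(-47)*49 + 2870)*(-1/2276) = (-9212 + 2870)*(-1/2276) = -6342*(-1/2276) = 3171/1138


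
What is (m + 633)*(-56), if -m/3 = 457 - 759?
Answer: -86184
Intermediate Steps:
m = 906 (m = -3*(457 - 759) = -3*(-302) = 906)
(m + 633)*(-56) = (906 + 633)*(-56) = 1539*(-56) = -86184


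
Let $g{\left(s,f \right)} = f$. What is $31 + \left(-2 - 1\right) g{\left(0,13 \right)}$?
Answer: $-8$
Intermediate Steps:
$31 + \left(-2 - 1\right) g{\left(0,13 \right)} = 31 + \left(-2 - 1\right) 13 = 31 - 39 = -8$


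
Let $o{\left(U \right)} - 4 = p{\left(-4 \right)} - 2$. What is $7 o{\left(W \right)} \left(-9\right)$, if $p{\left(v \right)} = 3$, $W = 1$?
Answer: $-315$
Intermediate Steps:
$o{\left(U \right)} = 5$ ($o{\left(U \right)} = 4 + \left(3 - 2\right) = 4 + 1 = 5$)
$7 o{\left(W \right)} \left(-9\right) = 7 \cdot 5 \left(-9\right) = 35 \left(-9\right) = -315$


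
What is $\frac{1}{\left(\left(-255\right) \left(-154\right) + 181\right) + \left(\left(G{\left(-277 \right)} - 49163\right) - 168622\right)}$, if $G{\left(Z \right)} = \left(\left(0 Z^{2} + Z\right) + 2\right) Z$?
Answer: $- \frac{1}{102159} \approx -9.7887 \cdot 10^{-6}$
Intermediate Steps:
$G{\left(Z \right)} = Z \left(2 + Z\right)$ ($G{\left(Z \right)} = \left(\left(0 + Z\right) + 2\right) Z = \left(Z + 2\right) Z = \left(2 + Z\right) Z = Z \left(2 + Z\right)$)
$\frac{1}{\left(\left(-255\right) \left(-154\right) + 181\right) + \left(\left(G{\left(-277 \right)} - 49163\right) - 168622\right)} = \frac{1}{\left(\left(-255\right) \left(-154\right) + 181\right) - \left(217785 + 277 \left(2 - 277\right)\right)} = \frac{1}{\left(39270 + 181\right) - 141610} = \frac{1}{39451 + \left(\left(76175 - 49163\right) - 168622\right)} = \frac{1}{39451 + \left(27012 - 168622\right)} = \frac{1}{39451 - 141610} = \frac{1}{-102159} = - \frac{1}{102159}$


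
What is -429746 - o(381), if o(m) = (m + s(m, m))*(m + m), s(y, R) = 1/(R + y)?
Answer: -720069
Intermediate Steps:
o(m) = 2*m*(m + 1/(2*m)) (o(m) = (m + 1/(m + m))*(m + m) = (m + 1/(2*m))*(2*m) = 2*m*(m + 1/(2*m)))
-429746 - o(381) = -429746 - (1 + 2*381²) = -429746 - (1 + 2*145161) = -429746 - (1 + 290322) = -429746 - 1*290323 = -429746 - 290323 = -720069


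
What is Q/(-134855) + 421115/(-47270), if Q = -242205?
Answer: -1813617319/254983834 ≈ -7.1127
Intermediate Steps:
Q/(-134855) + 421115/(-47270) = -242205/(-134855) + 421115/(-47270) = -242205*(-1/134855) + 421115*(-1/47270) = 48441/26971 - 84223/9454 = -1813617319/254983834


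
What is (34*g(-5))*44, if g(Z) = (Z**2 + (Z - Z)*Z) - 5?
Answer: 29920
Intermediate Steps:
g(Z) = -5 + Z**2 (g(Z) = (Z**2 + 0*Z) - 5 = (Z**2 + 0) - 5 = Z**2 - 5 = -5 + Z**2)
(34*g(-5))*44 = (34*(-5 + (-5)**2))*44 = (34*(-5 + 25))*44 = (34*20)*44 = 680*44 = 29920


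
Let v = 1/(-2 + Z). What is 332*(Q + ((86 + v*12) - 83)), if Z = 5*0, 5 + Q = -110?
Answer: -39176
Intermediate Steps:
Q = -115 (Q = -5 - 110 = -115)
Z = 0
v = -½ (v = 1/(-2 + 0) = 1/(-2) = -½ ≈ -0.50000)
332*(Q + ((86 + v*12) - 83)) = 332*(-115 + ((86 - ½*12) - 83)) = 332*(-115 + ((86 - 6) - 83)) = 332*(-115 + (80 - 83)) = 332*(-115 - 3) = 332*(-118) = -39176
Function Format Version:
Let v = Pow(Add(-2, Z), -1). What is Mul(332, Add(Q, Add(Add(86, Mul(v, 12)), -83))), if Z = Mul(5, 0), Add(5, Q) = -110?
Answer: -39176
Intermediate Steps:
Q = -115 (Q = Add(-5, -110) = -115)
Z = 0
v = Rational(-1, 2) (v = Pow(Add(-2, 0), -1) = Pow(-2, -1) = Rational(-1, 2) ≈ -0.50000)
Mul(332, Add(Q, Add(Add(86, Mul(v, 12)), -83))) = Mul(332, Add(-115, Add(Add(86, Mul(Rational(-1, 2), 12)), -83))) = Mul(332, Add(-115, Add(Add(86, -6), -83))) = Mul(332, Add(-115, Add(80, -83))) = Mul(332, Add(-115, -3)) = Mul(332, -118) = -39176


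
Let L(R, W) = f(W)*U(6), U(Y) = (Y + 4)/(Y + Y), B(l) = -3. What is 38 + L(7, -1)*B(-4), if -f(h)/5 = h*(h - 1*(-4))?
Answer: ½ ≈ 0.50000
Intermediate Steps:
U(Y) = (4 + Y)/(2*Y) (U(Y) = (4 + Y)/((2*Y)) = (4 + Y)*(1/(2*Y)) = (4 + Y)/(2*Y))
f(h) = -5*h*(4 + h) (f(h) = -5*h*(h - 1*(-4)) = -5*h*(h + 4) = -5*h*(4 + h))
L(R, W) = -25*W*(4 + W)/6 (L(R, W) = (-5*W*(4 + W))*((½)*(4 + 6)/6) = (-5*W*(4 + W))*((½)*(⅙)*10) = -5*W*(4 + W)*(⅚) = -25*W*(4 + W)/6)
38 + L(7, -1)*B(-4) = 38 - 25/6*(-1)*(4 - 1)*(-3) = 38 - 25/6*(-1)*3*(-3) = 38 + (25/2)*(-3) = 38 - 75/2 = ½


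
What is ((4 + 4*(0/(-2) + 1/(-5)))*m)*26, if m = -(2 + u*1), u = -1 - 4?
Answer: 1248/5 ≈ 249.60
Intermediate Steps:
u = -5
m = 3 (m = -(2 - 5*1) = -(2 - 5) = -1*(-3) = 3)
((4 + 4*(0/(-2) + 1/(-5)))*m)*26 = ((4 + 4*(0/(-2) + 1/(-5)))*3)*26 = ((4 + 4*(0*(-1/2) + 1*(-1/5)))*3)*26 = ((4 + 4*(0 - 1/5))*3)*26 = ((4 + 4*(-1/5))*3)*26 = ((4 - 4/5)*3)*26 = ((16/5)*3)*26 = (48/5)*26 = 1248/5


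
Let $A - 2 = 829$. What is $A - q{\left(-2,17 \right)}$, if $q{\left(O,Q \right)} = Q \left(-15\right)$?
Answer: $1086$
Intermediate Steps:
$A = 831$ ($A = 2 + 829 = 831$)
$q{\left(O,Q \right)} = - 15 Q$
$A - q{\left(-2,17 \right)} = 831 - \left(-15\right) 17 = 831 - -255 = 831 + 255 = 1086$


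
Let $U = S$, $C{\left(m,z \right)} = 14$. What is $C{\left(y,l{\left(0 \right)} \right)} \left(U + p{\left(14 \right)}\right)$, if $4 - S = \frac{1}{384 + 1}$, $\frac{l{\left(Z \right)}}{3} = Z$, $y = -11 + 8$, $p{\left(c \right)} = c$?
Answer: $\frac{13858}{55} \approx 251.96$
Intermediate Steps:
$y = -3$
$l{\left(Z \right)} = 3 Z$
$S = \frac{1539}{385}$ ($S = 4 - \frac{1}{384 + 1} = 4 - \frac{1}{385} = \frac{1539}{385} \approx 3.9974$)
$U = \frac{1539}{385} \approx 3.9974$
$C{\left(y,l{\left(0 \right)} \right)} \left(U + p{\left(14 \right)}\right) = 14 \left(\frac{1539}{385} + 14\right) = 14 \cdot \frac{6929}{385} = \frac{13858}{55}$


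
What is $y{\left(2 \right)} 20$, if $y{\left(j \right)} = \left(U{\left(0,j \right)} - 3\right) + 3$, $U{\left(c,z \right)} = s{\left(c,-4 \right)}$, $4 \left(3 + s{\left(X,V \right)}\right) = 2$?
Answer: $-50$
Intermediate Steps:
$s{\left(X,V \right)} = - \frac{5}{2}$ ($s{\left(X,V \right)} = -3 + \frac{1}{4} \cdot 2 = -3 + \frac{1}{2} = - \frac{5}{2}$)
$U{\left(c,z \right)} = - \frac{5}{2}$
$y{\left(j \right)} = - \frac{5}{2}$ ($y{\left(j \right)} = \left(- \frac{5}{2} - 3\right) + 3 = - \frac{11}{2} + 3 = - \frac{5}{2}$)
$y{\left(2 \right)} 20 = \left(- \frac{5}{2}\right) 20 = -50$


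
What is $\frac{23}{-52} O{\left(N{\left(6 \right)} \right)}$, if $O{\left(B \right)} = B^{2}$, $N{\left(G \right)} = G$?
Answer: $- \frac{207}{13} \approx -15.923$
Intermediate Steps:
$\frac{23}{-52} O{\left(N{\left(6 \right)} \right)} = \frac{23}{-52} \cdot 6^{2} = 23 \left(- \frac{1}{52}\right) 36 = \left(- \frac{23}{52}\right) 36 = - \frac{207}{13}$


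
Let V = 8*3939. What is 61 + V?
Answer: 31573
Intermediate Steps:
V = 31512
61 + V = 61 + 31512 = 31573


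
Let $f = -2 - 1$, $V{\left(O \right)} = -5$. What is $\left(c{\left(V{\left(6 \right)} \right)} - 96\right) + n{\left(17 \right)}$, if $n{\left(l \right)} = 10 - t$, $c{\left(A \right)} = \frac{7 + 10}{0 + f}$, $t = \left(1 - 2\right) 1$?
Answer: $- \frac{272}{3} \approx -90.667$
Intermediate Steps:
$t = -1$ ($t = \left(-1\right) 1 = -1$)
$f = -3$ ($f = -2 - 1 = -3$)
$c{\left(A \right)} = - \frac{17}{3}$ ($c{\left(A \right)} = \frac{7 + 10}{0 - 3} = \frac{17}{-3} = 17 \left(- \frac{1}{3}\right) = - \frac{17}{3}$)
$n{\left(l \right)} = 11$ ($n{\left(l \right)} = 10 - -1 = 10 + 1 = 11$)
$\left(c{\left(V{\left(6 \right)} \right)} - 96\right) + n{\left(17 \right)} = \left(- \frac{17}{3} - 96\right) + 11 = - \frac{305}{3} + 11 = - \frac{272}{3}$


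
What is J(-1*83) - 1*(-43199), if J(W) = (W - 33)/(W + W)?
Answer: 3585575/83 ≈ 43200.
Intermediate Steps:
J(W) = (-33 + W)/(2*W) (J(W) = (-33 + W)/((2*W)) = (-33 + W)*(1/(2*W)) = (-33 + W)/(2*W))
J(-1*83) - 1*(-43199) = (-33 - 1*83)/(2*((-1*83))) - 1*(-43199) = (½)*(-33 - 83)/(-83) + 43199 = (½)*(-1/83)*(-116) + 43199 = 58/83 + 43199 = 3585575/83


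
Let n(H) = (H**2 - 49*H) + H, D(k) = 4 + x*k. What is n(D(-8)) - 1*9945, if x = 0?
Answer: -10121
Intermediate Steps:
D(k) = 4 (D(k) = 4 + 0*k = 4 + 0 = 4)
n(H) = H**2 - 48*H
n(D(-8)) - 1*9945 = 4*(-48 + 4) - 1*9945 = 4*(-44) - 9945 = -176 - 9945 = -10121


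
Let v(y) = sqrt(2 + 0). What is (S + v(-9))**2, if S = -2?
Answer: (2 - sqrt(2))**2 ≈ 0.34315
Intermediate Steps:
v(y) = sqrt(2)
(S + v(-9))**2 = (-2 + sqrt(2))**2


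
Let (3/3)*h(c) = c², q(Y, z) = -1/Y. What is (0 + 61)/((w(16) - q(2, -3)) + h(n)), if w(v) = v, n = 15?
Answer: 122/483 ≈ 0.25259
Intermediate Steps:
h(c) = c²
(0 + 61)/((w(16) - q(2, -3)) + h(n)) = (0 + 61)/((16 - (-1)/2) + 15²) = 61/((16 - (-1)/2) + 225) = 61/((16 - 1*(-½)) + 225) = 61/((16 + ½) + 225) = 61/(33/2 + 225) = 61/(483/2) = 61*(2/483) = 122/483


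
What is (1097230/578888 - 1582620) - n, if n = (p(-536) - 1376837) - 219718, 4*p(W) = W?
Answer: 4072736251/289444 ≈ 14071.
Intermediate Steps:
p(W) = W/4
n = -1596689 (n = ((¼)*(-536) - 1376837) - 219718 = (-134 - 1376837) - 219718 = -1376971 - 219718 = -1596689)
(1097230/578888 - 1582620) - n = (1097230/578888 - 1582620) - 1*(-1596689) = (1097230*(1/578888) - 1582620) + 1596689 = (548615/289444 - 1582620) + 1596689 = -458079314665/289444 + 1596689 = 4072736251/289444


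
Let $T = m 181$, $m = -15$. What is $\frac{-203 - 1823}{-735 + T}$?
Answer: $\frac{1013}{1725} \approx 0.58725$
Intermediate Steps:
$T = -2715$ ($T = \left(-15\right) 181 = -2715$)
$\frac{-203 - 1823}{-735 + T} = \frac{-203 - 1823}{-735 - 2715} = - \frac{2026}{-3450} = \left(-2026\right) \left(- \frac{1}{3450}\right) = \frac{1013}{1725}$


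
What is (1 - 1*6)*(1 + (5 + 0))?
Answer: -30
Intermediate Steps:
(1 - 1*6)*(1 + (5 + 0)) = (1 - 6)*(1 + 5) = -5*6 = -30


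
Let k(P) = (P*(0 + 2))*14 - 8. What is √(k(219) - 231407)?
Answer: I*√225283 ≈ 474.64*I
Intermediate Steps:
k(P) = -8 + 28*P (k(P) = (P*2)*14 - 8 = (2*P)*14 - 8 = 28*P - 8 = -8 + 28*P)
√(k(219) - 231407) = √((-8 + 28*219) - 231407) = √((-8 + 6132) - 231407) = √(6124 - 231407) = √(-225283) = I*√225283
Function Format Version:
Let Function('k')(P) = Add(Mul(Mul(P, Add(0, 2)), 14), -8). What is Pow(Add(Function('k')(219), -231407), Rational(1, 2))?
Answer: Mul(I, Pow(225283, Rational(1, 2))) ≈ Mul(474.64, I)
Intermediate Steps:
Function('k')(P) = Add(-8, Mul(28, P)) (Function('k')(P) = Add(Mul(Mul(P, 2), 14), -8) = Add(Mul(Mul(2, P), 14), -8) = Add(Mul(28, P), -8) = Add(-8, Mul(28, P)))
Pow(Add(Function('k')(219), -231407), Rational(1, 2)) = Pow(Add(Add(-8, Mul(28, 219)), -231407), Rational(1, 2)) = Pow(Add(Add(-8, 6132), -231407), Rational(1, 2)) = Pow(Add(6124, -231407), Rational(1, 2)) = Pow(-225283, Rational(1, 2)) = Mul(I, Pow(225283, Rational(1, 2)))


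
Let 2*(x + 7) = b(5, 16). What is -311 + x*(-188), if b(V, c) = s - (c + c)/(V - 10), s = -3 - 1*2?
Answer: 4367/5 ≈ 873.40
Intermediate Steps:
s = -5 (s = -3 - 2 = -5)
b(V, c) = -5 - 2*c/(-10 + V) (b(V, c) = -5 - (c + c)/(V - 10) = -5 - 2*c/(-10 + V))
x = -63/10 (x = -7 + ((50 - 5*5 - 2*16)/(-10 + 5))/2 = -7 + ((50 - 25 - 32)/(-5))/2 = -7 + (-⅕*(-7))/2 = -7 + (½)*(7/5) = -7 + 7/10 = -63/10 ≈ -6.3000)
-311 + x*(-188) = -311 - 63/10*(-188) = -311 + 5922/5 = 4367/5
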